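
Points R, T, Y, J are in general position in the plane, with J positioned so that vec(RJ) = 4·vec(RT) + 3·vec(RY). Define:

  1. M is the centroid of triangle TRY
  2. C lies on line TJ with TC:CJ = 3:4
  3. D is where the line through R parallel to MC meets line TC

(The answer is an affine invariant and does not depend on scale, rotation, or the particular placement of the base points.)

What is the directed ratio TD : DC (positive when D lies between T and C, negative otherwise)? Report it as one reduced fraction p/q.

TD:DC = 20/7

Choose coordinates R = (0, 0), T = (1, 0), Y = (0, 1), J = (4, 3).
1. M is the centroid of triangle TRY ⇒ M = (1/3, 1/3)
2. C lies on line TJ with TC:CJ = 3:4 ⇒ C = (16/7, 9/7)
3. D is where the line through R parallel to MC meets line TC ⇒ D = (41/21, 20/21)
D = T + t·(C−T) with t = 20/27, so TD:DC = t:(1−t) = 20/27:7/27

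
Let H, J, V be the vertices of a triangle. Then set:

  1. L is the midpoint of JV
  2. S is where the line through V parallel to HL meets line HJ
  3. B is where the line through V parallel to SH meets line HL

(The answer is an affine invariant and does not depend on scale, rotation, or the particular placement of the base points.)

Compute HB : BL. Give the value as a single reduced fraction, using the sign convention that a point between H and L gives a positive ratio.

Set H = (0, 0), J = (1, 0), V = (0, 1); any affine frame gives the same invariant.
1. L is the midpoint of JV ⇒ L = (1/2, 1/2)
2. S is where the line through V parallel to HL meets line HJ ⇒ S = (-1, 0)
3. B is where the line through V parallel to SH meets line HL ⇒ B = (1, 1)
B = H + t·(L−H) with t = 2, so HB:BL = t:(1−t) = 2:-1

HB:BL = -2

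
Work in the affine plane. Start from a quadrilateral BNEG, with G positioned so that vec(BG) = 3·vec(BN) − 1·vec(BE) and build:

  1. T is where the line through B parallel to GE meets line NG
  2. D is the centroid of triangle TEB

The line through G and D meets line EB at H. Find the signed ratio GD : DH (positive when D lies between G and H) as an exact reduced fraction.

Set B = (0, 0), N = (1, 0), E = (0, 1), G = (3, -1); any affine frame gives the same invariant.
1. T is where the line through B parallel to GE meets line NG ⇒ T = (-3, 2)
2. D is the centroid of triangle TEB ⇒ D = (-1, 1)
line GD meets EB at H = (0, 1/2)
D = G + t·(H−G) with t = 4/3, so GD:DH = 4/3:-1/3

GD:DH = -4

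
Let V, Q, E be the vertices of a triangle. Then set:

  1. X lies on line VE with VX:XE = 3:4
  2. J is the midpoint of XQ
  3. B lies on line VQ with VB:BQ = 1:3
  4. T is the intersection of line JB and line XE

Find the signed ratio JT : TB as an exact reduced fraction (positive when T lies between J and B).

Assign V = (0, 0), Q = (1, 0), E = (0, 1) — the answer is frame-independent, so this choice is without loss of generality.
1. X lies on line VE with VX:XE = 3:4 ⇒ X = (0, 3/7)
2. J is the midpoint of XQ ⇒ J = (1/2, 3/14)
3. B lies on line VQ with VB:BQ = 1:3 ⇒ B = (1/4, 0)
4. T is the intersection of line JB and line XE ⇒ T = (0, -3/14)
T = J + t·(B−J) with t = 2, so JT:TB = t:(1−t) = 2:-1

JT:TB = -2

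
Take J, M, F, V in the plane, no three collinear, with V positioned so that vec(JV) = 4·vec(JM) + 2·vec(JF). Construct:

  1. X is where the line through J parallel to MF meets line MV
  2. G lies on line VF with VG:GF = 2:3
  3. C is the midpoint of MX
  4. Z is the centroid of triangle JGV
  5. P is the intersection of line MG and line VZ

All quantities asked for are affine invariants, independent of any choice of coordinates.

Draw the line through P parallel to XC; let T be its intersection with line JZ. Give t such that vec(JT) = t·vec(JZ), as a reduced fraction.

t = 6/7

Choose coordinates J = (0, 0), M = (1, 0), F = (0, 1), V = (4, 2).
1. X is where the line through J parallel to MF meets line MV ⇒ X = (2/5, -2/5)
2. G lies on line VF with VG:GF = 2:3 ⇒ G = (12/5, 8/5)
3. C is the midpoint of MX ⇒ C = (7/10, -1/5)
4. Z is the centroid of triangle JGV ⇒ Z = (32/15, 6/5)
5. P is the intersection of line MG and line VZ ⇒ P = (2, 8/7)
through P parallel to XC: direction (3/10, 1/5); meets JZ at T = (64/35, 36/35)
T = J + t·(Z−J) with t = 6/7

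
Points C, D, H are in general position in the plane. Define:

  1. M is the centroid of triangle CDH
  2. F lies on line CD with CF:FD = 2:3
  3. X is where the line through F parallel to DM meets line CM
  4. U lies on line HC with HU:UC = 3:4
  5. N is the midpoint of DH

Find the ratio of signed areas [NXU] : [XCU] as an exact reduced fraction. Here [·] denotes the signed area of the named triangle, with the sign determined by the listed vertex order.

Set C = (0, 0), D = (1, 0), H = (0, 1); any affine frame gives the same invariant.
1. M is the centroid of triangle CDH ⇒ M = (1/3, 1/3)
2. F lies on line CD with CF:FD = 2:3 ⇒ F = (2/5, 0)
3. X is where the line through F parallel to DM meets line CM ⇒ X = (2/15, 2/15)
4. U lies on line HC with HU:UC = 3:4 ⇒ U = (0, 4/7)
5. N is the midpoint of DH ⇒ N = (1/2, 1/2)
2·[NXU] = -22/105, 2·[XCU] = -8/105
[NXU]:[XCU] = -22/105:-8/105 = 11/4

[NXU]:[XCU] = 11/4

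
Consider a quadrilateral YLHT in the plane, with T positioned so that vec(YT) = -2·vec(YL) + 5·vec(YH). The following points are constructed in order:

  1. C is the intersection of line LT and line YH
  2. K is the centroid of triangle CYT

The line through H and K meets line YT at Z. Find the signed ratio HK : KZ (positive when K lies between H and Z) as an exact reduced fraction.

Work in coordinates with Y = (0, 0), L = (1, 0), H = (0, 1), T = (-2, 5).
1. C is the intersection of line LT and line YH ⇒ C = (0, 5/3)
2. K is the centroid of triangle CYT ⇒ K = (-2/3, 20/9)
line HK meets YT at Z = (-3/2, 15/4)
K = H + t·(Z−H) with t = 4/9, so HK:KZ = 4/9:5/9

HK:KZ = 4/5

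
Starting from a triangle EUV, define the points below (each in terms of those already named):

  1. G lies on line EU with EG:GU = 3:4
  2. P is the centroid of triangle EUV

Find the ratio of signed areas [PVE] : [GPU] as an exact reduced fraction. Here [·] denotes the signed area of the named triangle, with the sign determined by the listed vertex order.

Work in coordinates with E = (0, 0), U = (1, 0), V = (0, 1).
1. G lies on line EU with EG:GU = 3:4 ⇒ G = (3/7, 0)
2. P is the centroid of triangle EUV ⇒ P = (1/3, 1/3)
2·[PVE] = 1/3, 2·[GPU] = -4/21
[PVE]:[GPU] = 1/3:-4/21 = -7/4

[PVE]:[GPU] = -7/4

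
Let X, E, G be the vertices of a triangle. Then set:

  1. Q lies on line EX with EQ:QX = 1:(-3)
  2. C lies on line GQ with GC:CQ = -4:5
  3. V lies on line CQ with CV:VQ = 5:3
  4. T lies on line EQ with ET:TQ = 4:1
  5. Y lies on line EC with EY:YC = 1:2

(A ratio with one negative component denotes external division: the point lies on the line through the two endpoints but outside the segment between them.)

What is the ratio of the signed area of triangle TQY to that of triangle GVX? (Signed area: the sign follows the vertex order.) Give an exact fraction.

[TQY]:[GVX] = 8/63

Assign X = (0, 0), E = (1, 0), G = (0, 1) — the answer is frame-independent, so this choice is without loss of generality.
1. Q lies on line EX with EQ:QX = 1:(-3) ⇒ Q = (3/2, 0)
2. C lies on line GQ with GC:CQ = -4:5 ⇒ C = (-6, 5)
3. V lies on line CQ with CV:VQ = 5:3 ⇒ V = (-21/16, 15/8)
4. T lies on line EQ with ET:TQ = 4:1 ⇒ T = (7/5, 0)
5. Y lies on line EC with EY:YC = 1:2 ⇒ Y = (-4/3, 5/3)
2·[TQY] = 1/6, 2·[GVX] = 21/16
[TQY]:[GVX] = 1/6:21/16 = 8/63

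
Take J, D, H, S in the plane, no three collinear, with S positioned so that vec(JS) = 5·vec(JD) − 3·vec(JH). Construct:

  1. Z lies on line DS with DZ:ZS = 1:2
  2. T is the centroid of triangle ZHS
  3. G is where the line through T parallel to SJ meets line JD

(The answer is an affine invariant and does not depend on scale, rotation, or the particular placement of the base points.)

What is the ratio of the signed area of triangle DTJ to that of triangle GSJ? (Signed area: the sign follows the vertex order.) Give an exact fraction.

Assign J = (0, 0), D = (1, 0), H = (0, 1), S = (5, -3) — the answer is frame-independent, so this choice is without loss of generality.
1. Z lies on line DS with DZ:ZS = 1:2 ⇒ Z = (7/3, -1)
2. T is the centroid of triangle ZHS ⇒ T = (22/9, -1)
3. G is where the line through T parallel to SJ meets line JD ⇒ G = (7/9, 0)
2·[DTJ] = -1, 2·[GSJ] = -7/3
[DTJ]:[GSJ] = -1:-7/3 = 3/7

[DTJ]:[GSJ] = 3/7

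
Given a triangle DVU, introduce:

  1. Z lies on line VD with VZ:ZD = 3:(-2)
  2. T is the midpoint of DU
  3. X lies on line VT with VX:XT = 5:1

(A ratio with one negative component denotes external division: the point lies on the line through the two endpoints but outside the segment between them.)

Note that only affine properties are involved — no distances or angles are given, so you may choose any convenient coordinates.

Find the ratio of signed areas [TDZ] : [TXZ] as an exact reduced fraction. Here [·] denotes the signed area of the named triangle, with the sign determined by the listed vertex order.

[TDZ]:[TXZ] = 4

Assign D = (0, 0), V = (1, 0), U = (0, 1) — the answer is frame-independent, so this choice is without loss of generality.
1. Z lies on line VD with VZ:ZD = 3:(-2) ⇒ Z = (-2, 0)
2. T is the midpoint of DU ⇒ T = (0, 1/2)
3. X lies on line VT with VX:XT = 5:1 ⇒ X = (1/6, 5/12)
2·[TDZ] = -1, 2·[TXZ] = -1/4
[TDZ]:[TXZ] = -1:-1/4 = 4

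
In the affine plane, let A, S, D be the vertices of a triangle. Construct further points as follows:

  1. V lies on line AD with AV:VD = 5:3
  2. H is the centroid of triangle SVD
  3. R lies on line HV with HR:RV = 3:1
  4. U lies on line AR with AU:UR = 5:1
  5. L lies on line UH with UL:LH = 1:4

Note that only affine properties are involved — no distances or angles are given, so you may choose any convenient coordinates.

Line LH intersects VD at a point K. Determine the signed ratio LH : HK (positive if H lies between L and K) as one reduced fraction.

LH:HK = -19/30

Work in coordinates with A = (0, 0), S = (1, 0), D = (0, 1).
1. V lies on line AD with AV:VD = 5:3 ⇒ V = (0, 5/8)
2. H is the centroid of triangle SVD ⇒ H = (1/3, 13/24)
3. R lies on line HV with HR:RV = 3:1 ⇒ R = (1/12, 29/48)
4. U lies on line AR with AU:UR = 5:1 ⇒ U = (5/72, 145/288)
5. L lies on line UH with UL:LH = 1:4 ⇒ L = (11/90, 23/45)
line LH meets VD at K = (0, 75/152)
H = L + t·(K−L) with t = -19/11, so LH:HK = -19/11:30/11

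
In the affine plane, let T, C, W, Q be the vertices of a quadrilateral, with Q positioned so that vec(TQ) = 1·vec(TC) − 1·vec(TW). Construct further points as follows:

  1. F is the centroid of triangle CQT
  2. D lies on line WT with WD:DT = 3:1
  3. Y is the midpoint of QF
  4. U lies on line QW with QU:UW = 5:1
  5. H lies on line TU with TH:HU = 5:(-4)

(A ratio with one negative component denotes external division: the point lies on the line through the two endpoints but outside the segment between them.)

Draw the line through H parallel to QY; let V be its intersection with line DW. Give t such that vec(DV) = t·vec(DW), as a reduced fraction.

t = 19/3

Work in coordinates with T = (0, 0), C = (1, 0), W = (0, 1), Q = (1, -1).
1. F is the centroid of triangle CQT ⇒ F = (2/3, -1/3)
2. D lies on line WT with WD:DT = 3:1 ⇒ D = (0, 1/4)
3. Y is the midpoint of QF ⇒ Y = (5/6, -2/3)
4. U lies on line QW with QU:UW = 5:1 ⇒ U = (1/6, 2/3)
5. H lies on line TU with TH:HU = 5:(-4) ⇒ H = (5/6, 10/3)
through H parallel to QY: direction (-1/6, 1/3); meets DW at V = (0, 5)
V = D + t·(W−D) with t = 19/3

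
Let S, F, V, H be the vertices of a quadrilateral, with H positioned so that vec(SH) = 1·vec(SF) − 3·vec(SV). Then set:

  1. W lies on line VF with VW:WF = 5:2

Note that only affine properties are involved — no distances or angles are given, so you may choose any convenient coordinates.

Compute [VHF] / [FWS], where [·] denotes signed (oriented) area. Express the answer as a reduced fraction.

Set S = (0, 0), F = (1, 0), V = (0, 1), H = (1, -3); any affine frame gives the same invariant.
1. W lies on line VF with VW:WF = 5:2 ⇒ W = (5/7, 2/7)
2·[VHF] = 3, 2·[FWS] = 2/7
[VHF]:[FWS] = 3:2/7 = 21/2

[VHF]:[FWS] = 21/2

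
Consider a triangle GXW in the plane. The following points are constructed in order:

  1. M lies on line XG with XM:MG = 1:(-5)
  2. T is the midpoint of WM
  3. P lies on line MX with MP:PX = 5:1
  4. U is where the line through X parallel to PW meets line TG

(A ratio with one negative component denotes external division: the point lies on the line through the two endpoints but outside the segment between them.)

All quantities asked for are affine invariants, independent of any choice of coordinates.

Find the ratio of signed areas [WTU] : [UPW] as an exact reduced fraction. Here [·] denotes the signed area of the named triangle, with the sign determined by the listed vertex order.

[WTU]:[UPW] = -21/11

Work in coordinates with G = (0, 0), X = (1, 0), W = (0, 1).
1. M lies on line XG with XM:MG = 1:(-5) ⇒ M = (5/4, 0)
2. T is the midpoint of WM ⇒ T = (5/8, 1/2)
3. P lies on line MX with MP:PX = 5:1 ⇒ P = (25/24, 0)
4. U is where the line through X parallel to PW meets line TG ⇒ U = (6/11, 24/55)
2·[WTU] = -7/88, 2·[UPW] = 1/24
[WTU]:[UPW] = -7/88:1/24 = -21/11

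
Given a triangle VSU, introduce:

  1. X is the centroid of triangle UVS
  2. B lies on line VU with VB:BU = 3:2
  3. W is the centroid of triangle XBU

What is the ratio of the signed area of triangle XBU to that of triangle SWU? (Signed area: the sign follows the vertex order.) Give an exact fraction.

Assign V = (0, 0), S = (1, 0), U = (0, 1) — the answer is frame-independent, so this choice is without loss of generality.
1. X is the centroid of triangle UVS ⇒ X = (1/3, 1/3)
2. B lies on line VU with VB:BU = 3:2 ⇒ B = (0, 3/5)
3. W is the centroid of triangle XBU ⇒ W = (1/9, 29/45)
2·[XBU] = -2/15, 2·[SWU] = -11/45
[XBU]:[SWU] = -2/15:-11/45 = 6/11

[XBU]:[SWU] = 6/11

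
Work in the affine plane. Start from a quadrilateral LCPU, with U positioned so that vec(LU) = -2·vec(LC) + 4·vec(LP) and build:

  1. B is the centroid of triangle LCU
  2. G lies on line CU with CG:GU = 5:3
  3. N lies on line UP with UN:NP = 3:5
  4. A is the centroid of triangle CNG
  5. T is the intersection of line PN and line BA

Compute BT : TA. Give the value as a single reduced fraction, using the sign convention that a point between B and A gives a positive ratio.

Assign L = (0, 0), C = (1, 0), P = (0, 1), U = (-2, 4) — the answer is frame-independent, so this choice is without loss of generality.
1. B is the centroid of triangle LCU ⇒ B = (-1/3, 4/3)
2. G lies on line CU with CG:GU = 5:3 ⇒ G = (-7/8, 5/2)
3. N lies on line UP with UN:NP = 3:5 ⇒ N = (-5/4, 23/8)
4. A is the centroid of triangle CNG ⇒ A = (-3/8, 43/24)
5. T is the intersection of line PN and line BA ⇒ T = (-20/57, 29/19)
T = B + t·(A−B) with t = 8/19, so BT:TA = t:(1−t) = 8/19:11/19

BT:TA = 8/11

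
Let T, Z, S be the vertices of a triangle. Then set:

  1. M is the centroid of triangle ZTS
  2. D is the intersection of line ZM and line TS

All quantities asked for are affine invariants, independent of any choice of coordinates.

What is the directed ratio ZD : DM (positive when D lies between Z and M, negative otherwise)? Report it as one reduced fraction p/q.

Choose coordinates T = (0, 0), Z = (1, 0), S = (0, 1).
1. M is the centroid of triangle ZTS ⇒ M = (1/3, 1/3)
2. D is the intersection of line ZM and line TS ⇒ D = (0, 1/2)
D = Z + t·(M−Z) with t = 3/2, so ZD:DM = t:(1−t) = 3/2:-1/2

ZD:DM = -3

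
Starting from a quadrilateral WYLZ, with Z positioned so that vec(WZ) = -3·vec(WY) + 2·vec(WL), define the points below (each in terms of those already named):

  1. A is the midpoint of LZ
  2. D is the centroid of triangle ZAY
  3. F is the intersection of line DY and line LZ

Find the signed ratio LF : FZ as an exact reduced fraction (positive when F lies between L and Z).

LF:FZ = 3

Choose coordinates W = (0, 0), Y = (1, 0), L = (0, 1), Z = (-3, 2).
1. A is the midpoint of LZ ⇒ A = (-3/2, 3/2)
2. D is the centroid of triangle ZAY ⇒ D = (-7/6, 7/6)
3. F is the intersection of line DY and line LZ ⇒ F = (-9/4, 7/4)
F = L + t·(Z−L) with t = 3/4, so LF:FZ = t:(1−t) = 3/4:1/4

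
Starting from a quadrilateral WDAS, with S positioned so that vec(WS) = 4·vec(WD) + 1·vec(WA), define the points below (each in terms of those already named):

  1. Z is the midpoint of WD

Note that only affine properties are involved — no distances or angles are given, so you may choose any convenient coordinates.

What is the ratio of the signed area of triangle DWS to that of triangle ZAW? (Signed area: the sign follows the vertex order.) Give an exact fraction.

[DWS]:[ZAW] = -2

Choose coordinates W = (0, 0), D = (1, 0), A = (0, 1), S = (4, 1).
1. Z is the midpoint of WD ⇒ Z = (1/2, 0)
2·[DWS] = -1, 2·[ZAW] = 1/2
[DWS]:[ZAW] = -1:1/2 = -2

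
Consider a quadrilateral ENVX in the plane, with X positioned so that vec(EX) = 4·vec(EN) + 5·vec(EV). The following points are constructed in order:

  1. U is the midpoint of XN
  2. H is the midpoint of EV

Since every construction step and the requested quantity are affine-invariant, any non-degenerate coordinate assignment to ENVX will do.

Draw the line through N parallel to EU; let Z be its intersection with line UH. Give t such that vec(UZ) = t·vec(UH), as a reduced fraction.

Set E = (0, 0), N = (1, 0), V = (0, 1), X = (4, 5); any affine frame gives the same invariant.
1. U is the midpoint of XN ⇒ U = (5/2, 5/2)
2. H is the midpoint of EV ⇒ H = (0, 1/2)
through N parallel to EU: direction (5/2, 5/2); meets UH at Z = (15/2, 13/2)
Z = U + t·(H−U) with t = -2

t = -2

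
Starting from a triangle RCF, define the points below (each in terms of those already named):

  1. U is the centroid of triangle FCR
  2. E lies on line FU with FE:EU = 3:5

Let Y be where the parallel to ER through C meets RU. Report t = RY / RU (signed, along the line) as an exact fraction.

Set R = (0, 0), C = (1, 0), F = (0, 1); any affine frame gives the same invariant.
1. U is the centroid of triangle FCR ⇒ U = (1/3, 1/3)
2. E lies on line FU with FE:EU = 3:5 ⇒ E = (1/8, 3/4)
through C parallel to ER: direction (-1/8, -3/4); meets RU at Y = (6/5, 6/5)
Y = R + t·(U−R) with t = 18/5

t = 18/5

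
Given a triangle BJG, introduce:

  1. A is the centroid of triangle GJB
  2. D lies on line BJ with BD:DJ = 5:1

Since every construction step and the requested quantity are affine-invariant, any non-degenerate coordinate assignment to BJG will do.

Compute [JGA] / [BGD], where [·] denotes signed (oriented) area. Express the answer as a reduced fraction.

Work in coordinates with B = (0, 0), J = (1, 0), G = (0, 1).
1. A is the centroid of triangle GJB ⇒ A = (1/3, 1/3)
2. D lies on line BJ with BD:DJ = 5:1 ⇒ D = (5/6, 0)
2·[JGA] = 1/3, 2·[BGD] = -5/6
[JGA]:[BGD] = 1/3:-5/6 = -2/5

[JGA]:[BGD] = -2/5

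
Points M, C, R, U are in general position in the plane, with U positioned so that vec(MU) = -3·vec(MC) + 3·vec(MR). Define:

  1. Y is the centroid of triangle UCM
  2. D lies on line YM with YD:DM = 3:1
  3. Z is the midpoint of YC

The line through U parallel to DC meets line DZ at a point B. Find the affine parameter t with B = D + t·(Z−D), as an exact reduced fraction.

t = 20/3

Set M = (0, 0), C = (1, 0), R = (0, 1), U = (-3, 3); any affine frame gives the same invariant.
1. Y is the centroid of triangle UCM ⇒ Y = (-2/3, 1)
2. D lies on line YM with YD:DM = 3:1 ⇒ D = (-1/6, 1/4)
3. Z is the midpoint of YC ⇒ Z = (1/6, 1/2)
through U parallel to DC: direction (7/6, -1/4); meets DZ at B = (37/18, 23/12)
B = D + t·(Z−D) with t = 20/3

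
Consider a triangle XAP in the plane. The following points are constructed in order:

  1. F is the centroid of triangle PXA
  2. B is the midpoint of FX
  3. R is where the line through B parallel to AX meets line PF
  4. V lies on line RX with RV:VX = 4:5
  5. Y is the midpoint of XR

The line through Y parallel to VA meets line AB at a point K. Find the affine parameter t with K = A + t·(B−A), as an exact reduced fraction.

Assign X = (0, 0), A = (1, 0), P = (0, 1) — the answer is frame-independent, so this choice is without loss of generality.
1. F is the centroid of triangle PXA ⇒ F = (1/3, 1/3)
2. B is the midpoint of FX ⇒ B = (1/6, 1/6)
3. R is where the line through B parallel to AX meets line PF ⇒ R = (5/12, 1/6)
4. V lies on line RX with RV:VX = 4:5 ⇒ V = (25/108, 5/54)
5. Y is the midpoint of XR ⇒ Y = (5/24, 1/12)
through Y parallel to VA: direction (83/108, -5/54); meets AB at K = (38/33, -1/33)
K = A + t·(B−A) with t = -2/11

t = -2/11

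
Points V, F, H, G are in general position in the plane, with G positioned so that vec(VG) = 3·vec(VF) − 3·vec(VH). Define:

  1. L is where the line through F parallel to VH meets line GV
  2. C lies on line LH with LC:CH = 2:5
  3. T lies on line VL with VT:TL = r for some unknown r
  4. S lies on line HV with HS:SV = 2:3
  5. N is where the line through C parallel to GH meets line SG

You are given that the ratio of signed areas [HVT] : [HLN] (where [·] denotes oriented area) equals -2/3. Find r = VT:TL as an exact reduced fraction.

Choose coordinates V = (0, 0), F = (1, 0), H = (0, 1), G = (3, -3).
1. L is where the line through F parallel to VH meets line GV ⇒ L = (1, -1)
2. C lies on line LH with LC:CH = 2:5 ⇒ C = (5/7, -3/7)
3. With VT:TL = r, write λ = r/(r+1) so T = V + λ·(L−V); T is affine-linear in λ
4. S lies on line HV with HS:SV = 2:3 ⇒ S = (0, 3/5)
5. N is where the line through C parallel to GH meets line SG ⇒ N = (-4/7, 9/7)
Every point depending on T is an affine combination of T and λ-independent points, so each such coordinate is linear in λ; the λ² term in each signed area is a multiple of (L−V)×(L−V) = 0, so 2·[HVT] and 2·[HLN] are each linear in λ. Evaluating at λ=0 and λ=1:
  2·[HVT] = λ,   2·[HLN] = -6/7
So [HVT]:[HLN] = (λ) / (-6/7). Setting this equal to -2/3:
  λ = -2/3·(-6/7)  ⇒  λ = 4/7
Then r = λ/(1−λ) = (4/7)/(3/7) = 4/3. Check: with r = 4/3, T = (4/7, -4/7) and [HVT]:[HLN] = -2/3 as required.

r = 4/3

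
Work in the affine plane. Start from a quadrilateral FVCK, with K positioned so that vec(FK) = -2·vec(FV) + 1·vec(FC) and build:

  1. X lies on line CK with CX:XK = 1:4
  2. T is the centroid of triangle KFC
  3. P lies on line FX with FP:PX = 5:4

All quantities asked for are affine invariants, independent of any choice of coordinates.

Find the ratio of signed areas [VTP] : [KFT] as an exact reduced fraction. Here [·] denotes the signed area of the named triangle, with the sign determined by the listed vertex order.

[VTP]:[KFT] = -1/6

Choose coordinates F = (0, 0), V = (1, 0), C = (0, 1), K = (-2, 1).
1. X lies on line CK with CX:XK = 1:4 ⇒ X = (-2/5, 1)
2. T is the centroid of triangle KFC ⇒ T = (-2/3, 2/3)
3. P lies on line FX with FP:PX = 5:4 ⇒ P = (-2/9, 5/9)
2·[VTP] = -1/9, 2·[KFT] = 2/3
[VTP]:[KFT] = -1/9:2/3 = -1/6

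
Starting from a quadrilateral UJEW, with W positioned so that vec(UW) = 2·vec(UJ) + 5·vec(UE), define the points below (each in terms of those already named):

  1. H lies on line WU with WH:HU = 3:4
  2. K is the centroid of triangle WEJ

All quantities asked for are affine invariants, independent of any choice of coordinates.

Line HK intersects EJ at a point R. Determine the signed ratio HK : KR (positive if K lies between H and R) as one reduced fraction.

HK:KR = 1/2

Set U = (0, 0), J = (1, 0), E = (0, 1), W = (2, 5); any affine frame gives the same invariant.
1. H lies on line WU with WH:HU = 3:4 ⇒ H = (8/7, 20/7)
2. K is the centroid of triangle WEJ ⇒ K = (1, 2)
line HK meets EJ at R = (5/7, 2/7)
K = H + t·(R−H) with t = 1/3, so HK:KR = 1/3:2/3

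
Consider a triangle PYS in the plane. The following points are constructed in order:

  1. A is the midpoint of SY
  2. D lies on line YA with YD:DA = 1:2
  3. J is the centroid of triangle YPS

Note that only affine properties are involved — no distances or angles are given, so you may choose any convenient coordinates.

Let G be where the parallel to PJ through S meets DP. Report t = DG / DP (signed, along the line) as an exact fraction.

t = 5/2

Work in coordinates with P = (0, 0), Y = (1, 0), S = (0, 1).
1. A is the midpoint of SY ⇒ A = (1/2, 1/2)
2. D lies on line YA with YD:DA = 1:2 ⇒ D = (5/6, 1/6)
3. J is the centroid of triangle YPS ⇒ J = (1/3, 1/3)
through S parallel to PJ: direction (1/3, 1/3); meets DP at G = (-5/4, -1/4)
G = D + t·(P−D) with t = 5/2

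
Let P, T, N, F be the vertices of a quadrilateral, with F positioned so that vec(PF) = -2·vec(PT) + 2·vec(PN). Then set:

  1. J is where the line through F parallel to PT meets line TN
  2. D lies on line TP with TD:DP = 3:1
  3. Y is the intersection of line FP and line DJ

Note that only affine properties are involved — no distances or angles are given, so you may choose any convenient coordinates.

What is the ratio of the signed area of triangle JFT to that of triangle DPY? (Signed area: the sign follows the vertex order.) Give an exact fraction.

Assign P = (0, 0), T = (1, 0), N = (0, 1), F = (-2, 2) — the answer is frame-independent, so this choice is without loss of generality.
1. J is where the line through F parallel to PT meets line TN ⇒ J = (-1, 2)
2. D lies on line TP with TD:DP = 3:1 ⇒ D = (1/4, 0)
3. Y is the intersection of line FP and line DJ ⇒ Y = (2/3, -2/3)
2·[JFT] = 2, 2·[DPY] = 1/6
[JFT]:[DPY] = 2:1/6 = 12

[JFT]:[DPY] = 12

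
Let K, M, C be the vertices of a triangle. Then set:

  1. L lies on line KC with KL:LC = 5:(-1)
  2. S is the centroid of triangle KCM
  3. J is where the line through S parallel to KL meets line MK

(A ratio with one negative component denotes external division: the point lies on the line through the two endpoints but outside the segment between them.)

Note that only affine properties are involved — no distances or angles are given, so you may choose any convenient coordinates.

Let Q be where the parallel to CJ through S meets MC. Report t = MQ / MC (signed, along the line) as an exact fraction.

Set K = (0, 0), M = (1, 0), C = (0, 1); any affine frame gives the same invariant.
1. L lies on line KC with KL:LC = 5:(-1) ⇒ L = (0, 5/4)
2. S is the centroid of triangle KCM ⇒ S = (1/3, 1/3)
3. J is where the line through S parallel to KL meets line MK ⇒ J = (1/3, 0)
through S parallel to CJ: direction (1/3, -1); meets MC at Q = (1/6, 5/6)
Q = M + t·(C−M) with t = 5/6

t = 5/6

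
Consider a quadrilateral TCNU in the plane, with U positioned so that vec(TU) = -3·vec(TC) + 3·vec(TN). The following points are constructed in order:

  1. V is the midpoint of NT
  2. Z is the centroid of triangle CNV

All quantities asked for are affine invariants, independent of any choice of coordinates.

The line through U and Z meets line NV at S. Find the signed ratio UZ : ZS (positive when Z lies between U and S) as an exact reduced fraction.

UZ:ZS = -10

Choose coordinates T = (0, 0), C = (1, 0), N = (0, 1), U = (-3, 3).
1. V is the midpoint of NT ⇒ V = (0, 1/2)
2. Z is the centroid of triangle CNV ⇒ Z = (1/3, 1/2)
line UZ meets NV at S = (0, 3/4)
Z = U + t·(S−U) with t = 10/9, so UZ:ZS = 10/9:-1/9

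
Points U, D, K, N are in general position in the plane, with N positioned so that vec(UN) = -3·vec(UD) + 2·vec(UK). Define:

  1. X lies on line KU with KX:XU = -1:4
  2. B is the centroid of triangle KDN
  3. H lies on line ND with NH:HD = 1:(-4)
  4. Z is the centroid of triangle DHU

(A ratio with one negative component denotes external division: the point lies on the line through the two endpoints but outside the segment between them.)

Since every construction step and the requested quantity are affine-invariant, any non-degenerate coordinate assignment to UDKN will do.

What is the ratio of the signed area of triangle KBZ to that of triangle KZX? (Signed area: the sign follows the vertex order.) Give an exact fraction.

Choose coordinates U = (0, 0), D = (1, 0), K = (0, 1), N = (-3, 2).
1. X lies on line KU with KX:XU = -1:4 ⇒ X = (0, 4/3)
2. B is the centroid of triangle KDN ⇒ B = (-2/3, 1)
3. H lies on line ND with NH:HD = 1:(-4) ⇒ H = (-13/3, 8/3)
4. Z is the centroid of triangle DHU ⇒ Z = (-10/9, 8/9)
2·[KBZ] = 2/27, 2·[KZX] = -10/27
[KBZ]:[KZX] = 2/27:-10/27 = -1/5

[KBZ]:[KZX] = -1/5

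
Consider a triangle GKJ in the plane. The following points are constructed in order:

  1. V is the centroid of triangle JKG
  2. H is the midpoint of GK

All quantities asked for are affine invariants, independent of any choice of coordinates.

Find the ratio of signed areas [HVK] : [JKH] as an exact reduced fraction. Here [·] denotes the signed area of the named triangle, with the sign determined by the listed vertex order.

[HVK]:[JKH] = 1/3

Assign G = (0, 0), K = (1, 0), J = (0, 1) — the answer is frame-independent, so this choice is without loss of generality.
1. V is the centroid of triangle JKG ⇒ V = (1/3, 1/3)
2. H is the midpoint of GK ⇒ H = (1/2, 0)
2·[HVK] = -1/6, 2·[JKH] = -1/2
[HVK]:[JKH] = -1/6:-1/2 = 1/3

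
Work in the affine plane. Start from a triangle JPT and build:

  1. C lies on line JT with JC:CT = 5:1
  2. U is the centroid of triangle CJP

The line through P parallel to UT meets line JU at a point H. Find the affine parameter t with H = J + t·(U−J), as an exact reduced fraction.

Set J = (0, 0), P = (1, 0), T = (0, 1); any affine frame gives the same invariant.
1. C lies on line JT with JC:CT = 5:1 ⇒ C = (0, 5/6)
2. U is the centroid of triangle CJP ⇒ U = (1/3, 5/18)
through P parallel to UT: direction (-1/3, 13/18); meets JU at H = (13/18, 65/108)
H = J + t·(U−J) with t = 13/6

t = 13/6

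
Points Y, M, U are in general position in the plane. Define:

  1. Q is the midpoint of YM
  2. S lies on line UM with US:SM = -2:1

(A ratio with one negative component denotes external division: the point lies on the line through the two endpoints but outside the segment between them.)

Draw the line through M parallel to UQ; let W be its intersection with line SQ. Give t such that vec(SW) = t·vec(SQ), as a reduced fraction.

t = 1/2

Work in coordinates with Y = (0, 0), M = (1, 0), U = (0, 1).
1. Q is the midpoint of YM ⇒ Q = (1/2, 0)
2. S lies on line UM with US:SM = -2:1 ⇒ S = (2, -1)
through M parallel to UQ: direction (1/2, -1); meets SQ at W = (5/4, -1/2)
W = S + t·(Q−S) with t = 1/2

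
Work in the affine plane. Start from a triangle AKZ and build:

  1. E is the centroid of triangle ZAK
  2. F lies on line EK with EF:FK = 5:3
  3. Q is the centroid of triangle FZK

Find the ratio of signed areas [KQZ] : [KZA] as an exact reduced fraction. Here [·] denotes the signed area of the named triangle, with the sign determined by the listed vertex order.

[KQZ]:[KZA] = -1/24

Set A = (0, 0), K = (1, 0), Z = (0, 1); any affine frame gives the same invariant.
1. E is the centroid of triangle ZAK ⇒ E = (1/3, 1/3)
2. F lies on line EK with EF:FK = 5:3 ⇒ F = (3/4, 1/8)
3. Q is the centroid of triangle FZK ⇒ Q = (7/12, 3/8)
2·[KQZ] = -1/24, 2·[KZA] = 1
[KQZ]:[KZA] = -1/24:1 = -1/24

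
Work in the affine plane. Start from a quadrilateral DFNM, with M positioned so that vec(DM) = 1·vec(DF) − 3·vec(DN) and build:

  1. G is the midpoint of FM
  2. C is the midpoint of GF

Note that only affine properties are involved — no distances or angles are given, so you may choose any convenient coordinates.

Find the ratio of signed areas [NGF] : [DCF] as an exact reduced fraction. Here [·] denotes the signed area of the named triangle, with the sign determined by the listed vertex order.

[NGF]:[DCF] = 2

Choose coordinates D = (0, 0), F = (1, 0), N = (0, 1), M = (1, -3).
1. G is the midpoint of FM ⇒ G = (1, -3/2)
2. C is the midpoint of GF ⇒ C = (1, -3/4)
2·[NGF] = 3/2, 2·[DCF] = 3/4
[NGF]:[DCF] = 3/2:3/4 = 2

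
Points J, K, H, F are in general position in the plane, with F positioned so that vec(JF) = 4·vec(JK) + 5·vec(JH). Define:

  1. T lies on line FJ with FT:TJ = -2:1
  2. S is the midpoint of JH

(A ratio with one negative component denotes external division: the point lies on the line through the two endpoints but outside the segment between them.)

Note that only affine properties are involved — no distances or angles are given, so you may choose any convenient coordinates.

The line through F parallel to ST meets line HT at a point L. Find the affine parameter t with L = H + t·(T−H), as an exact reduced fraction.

Choose coordinates J = (0, 0), K = (1, 0), H = (0, 1), F = (4, 5).
1. T lies on line FJ with FT:TJ = -2:1 ⇒ T = (-4, -5)
2. S is the midpoint of JH ⇒ S = (0, 1/2)
through F parallel to ST: direction (-4, -11/2); meets HT at L = (-12, -17)
L = H + t·(T−H) with t = 3

t = 3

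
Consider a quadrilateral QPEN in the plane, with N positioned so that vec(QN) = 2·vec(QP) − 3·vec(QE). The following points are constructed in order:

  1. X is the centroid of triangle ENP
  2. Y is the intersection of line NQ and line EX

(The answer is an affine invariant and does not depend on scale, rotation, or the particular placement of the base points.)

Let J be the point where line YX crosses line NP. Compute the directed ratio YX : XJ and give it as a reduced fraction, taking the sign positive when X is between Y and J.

Choose coordinates Q = (0, 0), P = (1, 0), E = (0, 1), N = (2, -3).
1. X is the centroid of triangle ENP ⇒ X = (1, -2/3)
2. Y is the intersection of line NQ and line EX ⇒ Y = (6, -9)
line YX meets NP at J = (3/2, -3/2)
X = Y + t·(J−Y) with t = 10/9, so YX:XJ = 10/9:-1/9

YX:XJ = -10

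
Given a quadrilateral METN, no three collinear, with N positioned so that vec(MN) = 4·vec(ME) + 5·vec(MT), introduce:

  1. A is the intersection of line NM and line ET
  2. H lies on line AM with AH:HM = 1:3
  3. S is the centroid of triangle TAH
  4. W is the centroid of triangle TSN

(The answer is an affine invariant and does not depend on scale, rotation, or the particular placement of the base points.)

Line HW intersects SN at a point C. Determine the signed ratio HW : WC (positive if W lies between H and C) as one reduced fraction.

HW:WC = -164/65

Set M = (0, 0), E = (1, 0), T = (0, 1), N = (4, 5); any affine frame gives the same invariant.
1. A is the intersection of line NM and line ET ⇒ A = (4/9, 5/9)
2. H lies on line AM with AH:HM = 1:3 ⇒ H = (1/3, 5/12)
3. S is the centroid of triangle TAH ⇒ S = (7/27, 71/108)
4. W is the centroid of triangle TSN ⇒ W = (115/81, 719/324)
line HW meets SN at C = (365/369, 2221/1476)
W = H + t·(C−H) with t = 164/99, so HW:WC = 164/99:-65/99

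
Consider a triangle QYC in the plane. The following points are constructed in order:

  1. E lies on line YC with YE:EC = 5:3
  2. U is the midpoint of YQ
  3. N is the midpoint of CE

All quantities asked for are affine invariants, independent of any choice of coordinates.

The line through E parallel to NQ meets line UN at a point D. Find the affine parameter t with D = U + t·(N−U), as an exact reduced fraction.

t = 7/13

Assign Q = (0, 0), Y = (1, 0), C = (0, 1) — the answer is frame-independent, so this choice is without loss of generality.
1. E lies on line YC with YE:EC = 5:3 ⇒ E = (3/8, 5/8)
2. U is the midpoint of YQ ⇒ U = (1/2, 0)
3. N is the midpoint of CE ⇒ N = (3/16, 13/16)
through E parallel to NQ: direction (-3/16, -13/16); meets UN at D = (69/208, 7/16)
D = U + t·(N−U) with t = 7/13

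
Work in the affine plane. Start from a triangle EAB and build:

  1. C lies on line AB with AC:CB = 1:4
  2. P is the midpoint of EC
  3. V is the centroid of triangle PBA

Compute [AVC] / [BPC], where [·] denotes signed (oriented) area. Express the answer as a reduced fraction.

[AVC]:[BPC] = -1/12

Set E = (0, 0), A = (1, 0), B = (0, 1); any affine frame gives the same invariant.
1. C lies on line AB with AC:CB = 1:4 ⇒ C = (4/5, 1/5)
2. P is the midpoint of EC ⇒ P = (2/5, 1/10)
3. V is the centroid of triangle PBA ⇒ V = (7/15, 11/30)
2·[AVC] = -1/30, 2·[BPC] = 2/5
[AVC]:[BPC] = -1/30:2/5 = -1/12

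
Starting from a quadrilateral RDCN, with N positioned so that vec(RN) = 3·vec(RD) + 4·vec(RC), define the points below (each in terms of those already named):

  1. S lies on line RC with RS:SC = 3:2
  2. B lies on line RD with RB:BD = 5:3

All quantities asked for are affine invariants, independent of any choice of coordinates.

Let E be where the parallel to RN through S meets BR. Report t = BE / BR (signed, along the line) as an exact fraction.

Assign R = (0, 0), D = (1, 0), C = (0, 1), N = (3, 4) — the answer is frame-independent, so this choice is without loss of generality.
1. S lies on line RC with RS:SC = 3:2 ⇒ S = (0, 3/5)
2. B lies on line RD with RB:BD = 5:3 ⇒ B = (5/8, 0)
through S parallel to RN: direction (3, 4); meets BR at E = (-9/20, 0)
E = B + t·(R−B) with t = 43/25

t = 43/25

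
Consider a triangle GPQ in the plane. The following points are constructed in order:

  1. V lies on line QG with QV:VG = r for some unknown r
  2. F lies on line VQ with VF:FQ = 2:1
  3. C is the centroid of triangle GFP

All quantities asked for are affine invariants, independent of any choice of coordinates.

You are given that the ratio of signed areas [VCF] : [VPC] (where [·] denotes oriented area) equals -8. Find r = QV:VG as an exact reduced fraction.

Choose coordinates G = (0, 0), P = (1, 0), Q = (0, 1).
1. With QV:VG = r, write λ = r/(r+1) so V = Q + λ·(G−Q); V is affine-linear in λ
2. F lies on line VQ with VF:FQ = 2:1 ⇒ F is an affine combination of earlier points and hence also affine-linear in λ
3. C is the centroid of triangle GFP ⇒ C is an affine combination of earlier points and hence also affine-linear in λ
Every point depending on V is an affine combination of V and λ-independent points, so each such coordinate is linear in λ; the λ² term in each signed area is a multiple of (G−Q)×(G−Q) = 0, so 2·[VCF] and 2·[VPC] are each linear in λ. Evaluating at λ=0 and λ=1:
  2·[VCF] = 2/9·λ,   2·[VPC] = 5/9·λ − 1/3
So [VCF]:[VPC] = (2/9·λ) / (5/9·λ − 1/3). Setting this equal to -8:
  2/9·λ = -8·(5/9·λ − 1/3)  ⇒  λ = 4/7
Then r = λ/(1−λ) = (4/7)/(3/7) = 4/3. Check: with r = 4/3, V = (0, 3/7) and [VCF]:[VPC] = -8 as required.

r = 4/3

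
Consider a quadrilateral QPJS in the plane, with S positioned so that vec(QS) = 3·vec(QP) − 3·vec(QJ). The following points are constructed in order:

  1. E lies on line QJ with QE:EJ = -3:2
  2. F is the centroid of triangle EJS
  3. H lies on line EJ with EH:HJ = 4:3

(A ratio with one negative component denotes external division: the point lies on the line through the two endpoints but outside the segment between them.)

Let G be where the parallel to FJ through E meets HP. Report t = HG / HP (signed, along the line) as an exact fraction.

t = -24/25

Work in coordinates with Q = (0, 0), P = (1, 0), J = (0, 1), S = (3, -3).
1. E lies on line QJ with QE:EJ = -3:2 ⇒ E = (0, 3)
2. F is the centroid of triangle EJS ⇒ F = (1, 1/3)
3. H lies on line EJ with EH:HJ = 4:3 ⇒ H = (0, 13/7)
through E parallel to FJ: direction (-1, 2/3); meets HP at G = (-24/25, 91/25)
G = H + t·(P−H) with t = -24/25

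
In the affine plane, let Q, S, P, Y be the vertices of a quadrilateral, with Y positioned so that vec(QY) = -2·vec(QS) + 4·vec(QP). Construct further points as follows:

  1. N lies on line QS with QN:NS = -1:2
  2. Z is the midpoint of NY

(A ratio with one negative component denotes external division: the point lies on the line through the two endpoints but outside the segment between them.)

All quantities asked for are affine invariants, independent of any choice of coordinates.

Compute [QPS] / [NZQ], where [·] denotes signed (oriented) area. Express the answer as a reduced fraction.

Set Q = (0, 0), S = (1, 0), P = (0, 1), Y = (-2, 4); any affine frame gives the same invariant.
1. N lies on line QS with QN:NS = -1:2 ⇒ N = (-1, 0)
2. Z is the midpoint of NY ⇒ Z = (-3/2, 2)
2·[QPS] = -1, 2·[NZQ] = -2
[QPS]:[NZQ] = -1:-2 = 1/2

[QPS]:[NZQ] = 1/2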